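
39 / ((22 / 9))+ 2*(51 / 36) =620 / 33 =18.79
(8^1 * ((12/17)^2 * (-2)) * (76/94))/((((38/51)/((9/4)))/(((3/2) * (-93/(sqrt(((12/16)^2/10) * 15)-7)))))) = -485968896/1231259-26034048 * sqrt(6)/1231259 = -446.49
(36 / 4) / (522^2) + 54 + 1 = 1665181 / 30276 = 55.00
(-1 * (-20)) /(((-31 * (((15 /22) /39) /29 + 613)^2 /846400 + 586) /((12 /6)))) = 2328969001216000 /33318065578001001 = 0.07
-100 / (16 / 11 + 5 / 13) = -14300 / 263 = -54.37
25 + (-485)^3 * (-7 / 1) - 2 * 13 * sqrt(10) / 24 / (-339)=13 * sqrt(10) / 4068 + 798588900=798588900.01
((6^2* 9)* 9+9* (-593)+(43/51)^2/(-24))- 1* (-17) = -150069145/62424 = -2404.03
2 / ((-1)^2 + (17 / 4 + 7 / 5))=40 / 133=0.30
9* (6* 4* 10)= 2160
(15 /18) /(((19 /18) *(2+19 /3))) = 9 /95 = 0.09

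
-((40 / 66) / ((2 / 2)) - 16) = 508 / 33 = 15.39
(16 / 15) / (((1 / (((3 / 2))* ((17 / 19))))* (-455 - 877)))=-34 / 31635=-0.00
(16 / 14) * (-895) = -1022.86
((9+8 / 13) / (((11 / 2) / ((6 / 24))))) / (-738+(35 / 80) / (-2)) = -2000 / 3378089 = -0.00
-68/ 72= -17/ 18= -0.94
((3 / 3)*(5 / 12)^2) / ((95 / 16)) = 5 / 171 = 0.03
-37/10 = -3.70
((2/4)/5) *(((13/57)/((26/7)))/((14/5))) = 1/456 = 0.00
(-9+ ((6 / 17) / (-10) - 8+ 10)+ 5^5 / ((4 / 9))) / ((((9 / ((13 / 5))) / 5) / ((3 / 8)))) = 31047029 / 8160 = 3804.78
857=857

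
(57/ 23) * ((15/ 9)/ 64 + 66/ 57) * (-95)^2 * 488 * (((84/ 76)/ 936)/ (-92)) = -165.86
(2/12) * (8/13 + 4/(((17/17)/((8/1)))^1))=212/39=5.44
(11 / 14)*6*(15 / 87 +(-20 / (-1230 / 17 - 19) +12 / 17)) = 27722277 / 5359403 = 5.17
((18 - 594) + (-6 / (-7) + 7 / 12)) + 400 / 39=-616219 / 1092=-564.30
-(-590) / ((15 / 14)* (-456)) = -413 / 342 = -1.21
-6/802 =-3/401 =-0.01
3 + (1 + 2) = 6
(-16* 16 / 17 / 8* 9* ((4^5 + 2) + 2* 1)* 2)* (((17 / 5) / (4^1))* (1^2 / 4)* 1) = -37008 / 5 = -7401.60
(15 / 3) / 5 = 1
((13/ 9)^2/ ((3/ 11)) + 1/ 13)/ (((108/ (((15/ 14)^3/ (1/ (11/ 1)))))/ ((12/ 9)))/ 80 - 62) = -335637500/ 2689796889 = -0.12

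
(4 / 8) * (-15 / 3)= -5 / 2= -2.50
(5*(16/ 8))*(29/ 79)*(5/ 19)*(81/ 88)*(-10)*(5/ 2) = -1468125/ 66044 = -22.23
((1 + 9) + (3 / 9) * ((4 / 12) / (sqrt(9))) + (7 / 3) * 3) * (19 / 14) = 4370 / 189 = 23.12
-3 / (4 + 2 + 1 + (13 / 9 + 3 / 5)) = -135 / 407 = -0.33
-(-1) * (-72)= -72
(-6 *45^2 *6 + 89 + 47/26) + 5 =-1892909/26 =-72804.19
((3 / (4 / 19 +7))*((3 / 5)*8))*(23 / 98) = 15732 / 33565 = 0.47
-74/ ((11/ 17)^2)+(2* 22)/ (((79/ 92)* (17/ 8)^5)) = -2382789853814/ 13572413063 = -175.56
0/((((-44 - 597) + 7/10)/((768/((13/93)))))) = 0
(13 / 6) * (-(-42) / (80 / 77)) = 7007 / 80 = 87.59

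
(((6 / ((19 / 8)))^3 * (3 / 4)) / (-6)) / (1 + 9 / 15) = -8640 / 6859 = -1.26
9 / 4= 2.25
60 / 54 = 10 / 9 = 1.11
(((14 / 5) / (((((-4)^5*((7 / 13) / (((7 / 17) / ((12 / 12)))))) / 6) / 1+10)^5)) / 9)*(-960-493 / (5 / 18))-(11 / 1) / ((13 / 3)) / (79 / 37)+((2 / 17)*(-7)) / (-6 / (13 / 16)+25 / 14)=-4601644144107774064367670971 / 4416962042961138178216719400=-1.04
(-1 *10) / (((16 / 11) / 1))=-55 / 8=-6.88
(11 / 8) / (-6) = -11 / 48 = -0.23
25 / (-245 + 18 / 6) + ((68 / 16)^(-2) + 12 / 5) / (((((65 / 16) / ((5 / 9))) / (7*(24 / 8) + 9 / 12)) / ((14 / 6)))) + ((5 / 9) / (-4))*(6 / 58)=40158140111 / 2372996340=16.92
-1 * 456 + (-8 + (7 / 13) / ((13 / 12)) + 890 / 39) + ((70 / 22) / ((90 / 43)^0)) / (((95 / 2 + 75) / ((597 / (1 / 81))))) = 31830196 / 39039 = 815.34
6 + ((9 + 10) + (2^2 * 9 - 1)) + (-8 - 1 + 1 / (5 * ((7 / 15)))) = 51.43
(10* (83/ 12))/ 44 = 415/ 264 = 1.57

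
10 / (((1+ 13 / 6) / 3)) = 180 / 19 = 9.47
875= 875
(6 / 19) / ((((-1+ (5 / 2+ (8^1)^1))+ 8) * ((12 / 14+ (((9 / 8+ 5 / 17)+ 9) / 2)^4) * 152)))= 8210448384 / 50998775853248315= 0.00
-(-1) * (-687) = -687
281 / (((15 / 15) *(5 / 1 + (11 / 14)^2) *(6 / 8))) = 220304 / 3303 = 66.70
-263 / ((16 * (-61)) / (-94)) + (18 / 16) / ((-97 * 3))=-149900 / 5917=-25.33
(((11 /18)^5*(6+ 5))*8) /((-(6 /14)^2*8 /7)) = -607645423 /17006112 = -35.73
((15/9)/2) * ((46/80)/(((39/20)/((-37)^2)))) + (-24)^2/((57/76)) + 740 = 863179/468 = 1844.40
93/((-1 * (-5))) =93/5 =18.60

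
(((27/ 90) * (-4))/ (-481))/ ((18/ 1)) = 1/ 7215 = 0.00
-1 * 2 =-2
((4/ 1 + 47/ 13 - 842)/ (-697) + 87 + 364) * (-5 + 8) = 12292074/ 9061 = 1356.59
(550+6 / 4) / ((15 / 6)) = 1103 / 5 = 220.60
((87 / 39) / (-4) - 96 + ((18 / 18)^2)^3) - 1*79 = -9077 / 52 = -174.56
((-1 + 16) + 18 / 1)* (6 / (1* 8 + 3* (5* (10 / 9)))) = 297 / 37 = 8.03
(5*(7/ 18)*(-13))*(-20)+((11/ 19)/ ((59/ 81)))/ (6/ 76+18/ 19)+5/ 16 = 506.64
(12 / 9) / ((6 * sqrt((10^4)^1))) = 1 / 450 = 0.00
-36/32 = -9/8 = -1.12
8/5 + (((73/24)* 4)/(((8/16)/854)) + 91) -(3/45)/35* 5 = 730564/35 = 20873.26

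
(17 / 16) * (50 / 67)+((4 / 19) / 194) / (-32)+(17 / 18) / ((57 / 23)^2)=0.95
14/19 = 0.74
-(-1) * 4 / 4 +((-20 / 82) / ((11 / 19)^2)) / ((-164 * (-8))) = 3252611 / 3254416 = 1.00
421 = 421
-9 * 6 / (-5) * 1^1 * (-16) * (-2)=1728 / 5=345.60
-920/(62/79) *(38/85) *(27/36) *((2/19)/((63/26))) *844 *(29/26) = -177891568/11067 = -16074.06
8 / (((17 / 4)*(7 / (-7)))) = -32 / 17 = -1.88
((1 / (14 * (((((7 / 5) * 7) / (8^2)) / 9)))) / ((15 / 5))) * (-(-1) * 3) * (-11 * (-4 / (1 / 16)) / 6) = 168960 / 343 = 492.59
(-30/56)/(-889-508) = 15/39116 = 0.00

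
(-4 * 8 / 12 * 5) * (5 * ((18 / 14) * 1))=-600 / 7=-85.71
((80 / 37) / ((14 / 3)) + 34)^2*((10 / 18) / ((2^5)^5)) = 99591845 / 5064445919232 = 0.00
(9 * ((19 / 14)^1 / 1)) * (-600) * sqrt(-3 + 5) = -51300 * sqrt(2) / 7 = -10364.17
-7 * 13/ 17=-91/ 17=-5.35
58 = 58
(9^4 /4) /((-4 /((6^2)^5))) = -24794911296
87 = 87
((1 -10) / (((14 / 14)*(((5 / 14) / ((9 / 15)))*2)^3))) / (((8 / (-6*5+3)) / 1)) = 18.00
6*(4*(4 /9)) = 32 /3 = 10.67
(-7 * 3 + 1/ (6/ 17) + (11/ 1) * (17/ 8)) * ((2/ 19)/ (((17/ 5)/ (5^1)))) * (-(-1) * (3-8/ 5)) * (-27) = -39375/ 1292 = -30.48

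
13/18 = 0.72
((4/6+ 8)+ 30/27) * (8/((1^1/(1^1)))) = 704/9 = 78.22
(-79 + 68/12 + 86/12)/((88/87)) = -11513/176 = -65.41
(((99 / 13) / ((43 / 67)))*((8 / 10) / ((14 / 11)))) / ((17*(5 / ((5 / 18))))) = 0.02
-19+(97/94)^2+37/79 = -12192593/698044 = -17.47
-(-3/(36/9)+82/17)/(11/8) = -554/187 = -2.96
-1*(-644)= 644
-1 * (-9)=9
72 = 72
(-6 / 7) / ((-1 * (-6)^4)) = 0.00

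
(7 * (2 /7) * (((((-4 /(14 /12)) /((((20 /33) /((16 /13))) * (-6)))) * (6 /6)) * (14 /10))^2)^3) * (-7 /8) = -37917664877740032 /1178420166015625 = -32.18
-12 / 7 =-1.71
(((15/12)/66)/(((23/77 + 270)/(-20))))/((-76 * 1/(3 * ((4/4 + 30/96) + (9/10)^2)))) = 5943/50617216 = 0.00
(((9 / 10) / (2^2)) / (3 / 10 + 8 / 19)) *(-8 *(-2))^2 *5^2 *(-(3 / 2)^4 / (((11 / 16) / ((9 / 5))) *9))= -4432320 / 1507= -2941.15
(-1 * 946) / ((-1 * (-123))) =-946 / 123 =-7.69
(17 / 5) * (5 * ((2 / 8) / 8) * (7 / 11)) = 119 / 352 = 0.34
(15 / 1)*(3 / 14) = 45 / 14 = 3.21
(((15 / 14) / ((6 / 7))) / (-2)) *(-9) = 45 / 8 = 5.62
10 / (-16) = -0.62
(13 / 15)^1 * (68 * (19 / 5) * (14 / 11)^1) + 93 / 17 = 4074173 / 14025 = 290.49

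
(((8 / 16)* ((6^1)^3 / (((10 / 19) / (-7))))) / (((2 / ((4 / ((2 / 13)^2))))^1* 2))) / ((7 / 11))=-953667 / 10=-95366.70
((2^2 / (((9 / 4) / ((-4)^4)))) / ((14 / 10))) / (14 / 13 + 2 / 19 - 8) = -1264640 / 26523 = -47.68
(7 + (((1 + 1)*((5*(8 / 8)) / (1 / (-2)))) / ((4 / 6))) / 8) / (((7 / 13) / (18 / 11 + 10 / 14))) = 30589 / 2156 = 14.19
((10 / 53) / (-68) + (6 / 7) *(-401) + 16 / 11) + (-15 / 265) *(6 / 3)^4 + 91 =-34989343 / 138754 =-252.17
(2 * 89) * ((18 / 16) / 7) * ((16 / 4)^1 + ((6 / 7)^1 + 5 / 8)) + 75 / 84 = 247307 / 1568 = 157.72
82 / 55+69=3877 / 55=70.49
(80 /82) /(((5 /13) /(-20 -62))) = -208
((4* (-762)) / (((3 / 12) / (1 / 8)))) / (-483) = 508 / 161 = 3.16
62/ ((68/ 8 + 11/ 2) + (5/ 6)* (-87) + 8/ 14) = -868/ 811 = -1.07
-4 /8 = -1 /2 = -0.50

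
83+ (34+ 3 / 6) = 235 / 2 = 117.50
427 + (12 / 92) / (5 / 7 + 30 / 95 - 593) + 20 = 269814431 / 603612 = 447.00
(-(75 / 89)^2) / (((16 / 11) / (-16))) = 61875 / 7921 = 7.81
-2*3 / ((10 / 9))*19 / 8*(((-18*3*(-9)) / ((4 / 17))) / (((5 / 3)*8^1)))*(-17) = 108079353 / 3200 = 33774.80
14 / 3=4.67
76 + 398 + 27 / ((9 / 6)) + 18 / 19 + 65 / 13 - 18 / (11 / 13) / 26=103900 / 209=497.13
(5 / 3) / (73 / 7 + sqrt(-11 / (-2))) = 5110 / 30357 - 245 * sqrt(22) / 30357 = 0.13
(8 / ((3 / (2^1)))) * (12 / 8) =8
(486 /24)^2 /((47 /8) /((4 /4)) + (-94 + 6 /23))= -50301 /10778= -4.67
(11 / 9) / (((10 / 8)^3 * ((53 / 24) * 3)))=5632 / 59625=0.09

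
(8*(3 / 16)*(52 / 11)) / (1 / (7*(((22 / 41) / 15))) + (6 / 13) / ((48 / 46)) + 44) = 28392 / 193937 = 0.15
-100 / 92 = -25 / 23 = -1.09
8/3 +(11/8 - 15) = -263/24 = -10.96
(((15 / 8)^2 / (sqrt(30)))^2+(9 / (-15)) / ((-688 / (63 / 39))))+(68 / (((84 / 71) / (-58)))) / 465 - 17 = -212457178303 / 8943427584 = -23.76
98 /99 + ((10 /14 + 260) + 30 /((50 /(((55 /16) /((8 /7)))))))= 23374291 /88704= 263.51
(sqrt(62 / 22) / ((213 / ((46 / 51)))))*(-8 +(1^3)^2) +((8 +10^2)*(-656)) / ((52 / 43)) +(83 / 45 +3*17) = -34241806 / 585 -322*sqrt(341) / 119493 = -58533.05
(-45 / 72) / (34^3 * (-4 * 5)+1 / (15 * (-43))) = 3225 / 4056172808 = 0.00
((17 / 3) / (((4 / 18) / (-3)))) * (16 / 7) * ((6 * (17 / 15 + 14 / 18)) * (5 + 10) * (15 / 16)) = -197370 / 7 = -28195.71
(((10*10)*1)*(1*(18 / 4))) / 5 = 90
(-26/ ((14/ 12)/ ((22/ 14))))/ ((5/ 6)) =-10296/ 245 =-42.02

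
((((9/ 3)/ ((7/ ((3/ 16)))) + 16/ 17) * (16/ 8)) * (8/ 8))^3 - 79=-60803327607/ 862801408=-70.47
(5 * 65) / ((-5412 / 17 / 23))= -127075 / 5412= -23.48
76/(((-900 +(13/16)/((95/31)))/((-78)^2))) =-702823680/1367597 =-513.91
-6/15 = -2/5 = -0.40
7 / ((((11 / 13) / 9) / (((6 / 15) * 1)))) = 1638 / 55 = 29.78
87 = 87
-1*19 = -19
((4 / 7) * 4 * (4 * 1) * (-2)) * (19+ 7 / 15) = -37376 / 105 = -355.96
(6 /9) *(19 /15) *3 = 38 /15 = 2.53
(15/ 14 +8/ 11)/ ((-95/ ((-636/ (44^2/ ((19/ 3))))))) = 14681/ 372680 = 0.04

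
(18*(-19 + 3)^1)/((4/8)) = -576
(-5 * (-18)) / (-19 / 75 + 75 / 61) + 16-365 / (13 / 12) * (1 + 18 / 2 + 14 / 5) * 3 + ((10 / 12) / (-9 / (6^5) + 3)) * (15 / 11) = -12829.27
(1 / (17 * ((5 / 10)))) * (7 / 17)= 14 / 289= 0.05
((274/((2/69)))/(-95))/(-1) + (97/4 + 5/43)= 123.87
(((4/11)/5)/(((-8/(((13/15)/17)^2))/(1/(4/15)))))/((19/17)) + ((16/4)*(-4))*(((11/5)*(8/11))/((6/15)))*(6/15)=-54574249/2131800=-25.60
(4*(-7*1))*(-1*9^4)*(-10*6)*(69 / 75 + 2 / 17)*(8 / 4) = -1944365472 / 85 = -22874887.91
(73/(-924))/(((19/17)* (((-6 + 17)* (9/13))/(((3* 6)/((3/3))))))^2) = -3565393/10090311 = -0.35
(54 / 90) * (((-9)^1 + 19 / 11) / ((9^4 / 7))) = -112 / 24057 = -0.00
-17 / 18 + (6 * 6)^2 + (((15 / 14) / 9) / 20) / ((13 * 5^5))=26516262503 / 20475000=1295.06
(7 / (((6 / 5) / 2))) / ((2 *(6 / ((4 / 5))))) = 7 / 9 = 0.78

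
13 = 13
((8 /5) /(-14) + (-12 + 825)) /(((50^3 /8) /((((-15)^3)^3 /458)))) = -14000025825 /3206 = -4366820.28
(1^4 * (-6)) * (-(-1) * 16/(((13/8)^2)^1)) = -6144/169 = -36.36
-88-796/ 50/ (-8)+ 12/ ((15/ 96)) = -921/ 100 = -9.21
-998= -998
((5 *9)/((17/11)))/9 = 55/17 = 3.24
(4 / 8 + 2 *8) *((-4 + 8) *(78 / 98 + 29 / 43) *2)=408936 / 2107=194.08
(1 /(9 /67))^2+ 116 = 13885 /81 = 171.42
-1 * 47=-47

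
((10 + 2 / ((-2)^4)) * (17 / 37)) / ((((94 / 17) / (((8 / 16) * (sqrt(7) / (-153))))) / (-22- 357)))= 57987 * sqrt(7) / 55648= 2.76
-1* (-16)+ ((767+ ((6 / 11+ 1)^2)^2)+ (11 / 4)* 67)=56980113 / 58564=972.95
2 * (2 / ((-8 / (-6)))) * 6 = 18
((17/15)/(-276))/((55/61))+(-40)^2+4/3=364622563/227700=1601.33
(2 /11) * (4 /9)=8 /99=0.08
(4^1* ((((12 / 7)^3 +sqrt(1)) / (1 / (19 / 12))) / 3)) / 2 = 39349 / 6174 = 6.37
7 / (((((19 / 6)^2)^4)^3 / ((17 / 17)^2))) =33168669368251318272 / 4898762930960846817716295277921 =0.00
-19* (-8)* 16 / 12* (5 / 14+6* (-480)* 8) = -98056720 / 21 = -4669367.62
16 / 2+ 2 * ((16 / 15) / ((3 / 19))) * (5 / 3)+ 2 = 878 / 27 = 32.52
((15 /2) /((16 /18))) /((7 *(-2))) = -135 /224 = -0.60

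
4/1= 4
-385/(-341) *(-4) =-140/31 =-4.52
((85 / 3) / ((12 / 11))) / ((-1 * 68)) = -55 / 144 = -0.38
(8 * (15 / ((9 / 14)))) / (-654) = -280 / 981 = -0.29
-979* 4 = -3916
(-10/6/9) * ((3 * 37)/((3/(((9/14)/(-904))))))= 185/37968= 0.00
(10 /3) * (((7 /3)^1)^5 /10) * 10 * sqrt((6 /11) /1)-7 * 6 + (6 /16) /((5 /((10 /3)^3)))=-353 /9 + 168070 * sqrt(66) /8019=131.05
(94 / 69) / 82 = 47 / 2829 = 0.02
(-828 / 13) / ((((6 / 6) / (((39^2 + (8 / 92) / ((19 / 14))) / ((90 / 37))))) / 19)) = -9837634 / 13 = -756741.08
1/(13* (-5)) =-1/65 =-0.02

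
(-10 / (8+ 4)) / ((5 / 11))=-11 / 6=-1.83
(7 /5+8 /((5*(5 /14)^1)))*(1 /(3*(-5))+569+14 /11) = 4610116 /1375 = 3352.81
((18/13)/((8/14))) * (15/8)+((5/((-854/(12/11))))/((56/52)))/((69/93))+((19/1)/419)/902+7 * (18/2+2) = 220319765965755/2702138783344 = 81.54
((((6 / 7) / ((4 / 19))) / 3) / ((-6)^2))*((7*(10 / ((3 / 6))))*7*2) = 73.89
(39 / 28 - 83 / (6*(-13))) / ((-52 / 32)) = -5366 / 3549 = -1.51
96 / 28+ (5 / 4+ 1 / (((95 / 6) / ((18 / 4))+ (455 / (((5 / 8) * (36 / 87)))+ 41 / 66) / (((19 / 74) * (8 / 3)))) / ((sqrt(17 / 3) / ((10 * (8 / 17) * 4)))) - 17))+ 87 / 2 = 148628690531640 * sqrt(51) / 21603771055832793469+ 29143487179141340959685 / 604905589563318217132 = 48.18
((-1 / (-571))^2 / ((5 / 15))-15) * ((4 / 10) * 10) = -19562448 / 326041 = -60.00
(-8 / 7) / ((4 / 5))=-10 / 7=-1.43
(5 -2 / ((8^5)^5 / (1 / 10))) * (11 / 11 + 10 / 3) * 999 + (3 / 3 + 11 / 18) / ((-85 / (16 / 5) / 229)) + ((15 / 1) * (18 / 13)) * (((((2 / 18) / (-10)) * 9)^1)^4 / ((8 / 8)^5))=203176429962803046632574168032891 / 9392786934427724330041344000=21631.11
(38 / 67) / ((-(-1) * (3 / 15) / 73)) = 207.01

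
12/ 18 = 0.67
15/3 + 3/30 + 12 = 171/10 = 17.10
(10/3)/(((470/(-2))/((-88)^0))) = -2/141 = -0.01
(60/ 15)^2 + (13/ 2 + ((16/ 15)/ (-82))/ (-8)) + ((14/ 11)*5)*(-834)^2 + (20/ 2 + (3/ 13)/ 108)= 4671249287321/ 1055340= 4426297.96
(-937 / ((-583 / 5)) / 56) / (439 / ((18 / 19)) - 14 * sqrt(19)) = 0.00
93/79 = 1.18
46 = 46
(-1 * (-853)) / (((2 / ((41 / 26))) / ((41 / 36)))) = 1433893 / 1872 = 765.97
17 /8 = 2.12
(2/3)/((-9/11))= -22/27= -0.81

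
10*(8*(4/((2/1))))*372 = 59520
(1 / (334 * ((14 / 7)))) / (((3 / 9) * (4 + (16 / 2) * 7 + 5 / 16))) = 12 / 161155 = 0.00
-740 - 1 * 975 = -1715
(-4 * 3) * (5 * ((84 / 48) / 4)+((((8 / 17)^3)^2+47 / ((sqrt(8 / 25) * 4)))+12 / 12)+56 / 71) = -705 * sqrt(2) / 4 - 327981584271 / 6855069596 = -297.10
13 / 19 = 0.68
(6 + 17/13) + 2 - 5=56/13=4.31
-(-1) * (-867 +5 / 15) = -2600 / 3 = -866.67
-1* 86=-86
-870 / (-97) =870 / 97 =8.97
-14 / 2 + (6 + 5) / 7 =-38 / 7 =-5.43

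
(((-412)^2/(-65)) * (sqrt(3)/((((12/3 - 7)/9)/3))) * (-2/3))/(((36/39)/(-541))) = 15905683.07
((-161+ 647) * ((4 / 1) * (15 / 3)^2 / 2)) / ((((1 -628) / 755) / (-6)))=36693000 / 209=175564.59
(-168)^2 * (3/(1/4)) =338688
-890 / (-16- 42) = 445 / 29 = 15.34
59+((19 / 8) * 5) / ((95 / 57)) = 529 / 8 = 66.12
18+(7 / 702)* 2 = 6325 / 351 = 18.02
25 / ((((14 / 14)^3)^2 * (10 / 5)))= 25 / 2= 12.50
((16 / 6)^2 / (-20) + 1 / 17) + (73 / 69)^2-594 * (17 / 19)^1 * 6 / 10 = -489116144 / 1537803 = -318.06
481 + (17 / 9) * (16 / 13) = 56549 / 117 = 483.32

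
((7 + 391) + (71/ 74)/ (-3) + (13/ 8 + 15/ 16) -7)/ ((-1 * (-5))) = 698399/ 8880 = 78.65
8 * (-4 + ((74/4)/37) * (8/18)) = -272/9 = -30.22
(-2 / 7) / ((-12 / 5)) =5 / 42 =0.12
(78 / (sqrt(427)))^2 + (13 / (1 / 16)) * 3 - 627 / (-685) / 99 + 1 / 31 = 17362780048 / 27202035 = 638.29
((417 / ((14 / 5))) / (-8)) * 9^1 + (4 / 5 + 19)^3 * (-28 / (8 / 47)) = -1277081.03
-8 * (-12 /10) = 48 /5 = 9.60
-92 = -92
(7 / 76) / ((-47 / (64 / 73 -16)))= 1932 / 65189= 0.03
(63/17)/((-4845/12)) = -252/27455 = -0.01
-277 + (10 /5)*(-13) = -303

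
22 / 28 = 0.79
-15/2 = -7.50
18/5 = 3.60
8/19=0.42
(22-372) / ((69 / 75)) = -8750 / 23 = -380.43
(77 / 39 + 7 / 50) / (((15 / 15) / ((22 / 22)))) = 4123 / 1950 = 2.11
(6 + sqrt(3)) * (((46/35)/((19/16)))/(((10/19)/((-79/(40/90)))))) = -392472/175 - 65412 * sqrt(3)/175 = -2890.11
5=5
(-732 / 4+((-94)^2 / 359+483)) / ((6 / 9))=174804 / 359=486.92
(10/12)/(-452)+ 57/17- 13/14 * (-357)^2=-118342.15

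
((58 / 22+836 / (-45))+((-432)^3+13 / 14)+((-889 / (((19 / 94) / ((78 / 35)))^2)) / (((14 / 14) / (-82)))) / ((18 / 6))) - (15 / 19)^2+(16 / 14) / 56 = -6800624980393933 / 87560550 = -77667682.31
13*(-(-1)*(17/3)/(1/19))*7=29393/3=9797.67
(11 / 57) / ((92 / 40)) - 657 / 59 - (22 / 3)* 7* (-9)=34880401 / 77349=450.95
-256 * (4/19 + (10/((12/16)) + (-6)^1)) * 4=-440320/57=-7724.91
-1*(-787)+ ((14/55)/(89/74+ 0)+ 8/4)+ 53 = 4122626/4895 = 842.21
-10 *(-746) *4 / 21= 29840 / 21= 1420.95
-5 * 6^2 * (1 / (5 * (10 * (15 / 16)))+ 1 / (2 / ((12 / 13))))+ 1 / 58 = -86.90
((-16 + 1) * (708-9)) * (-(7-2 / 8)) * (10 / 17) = 1415475 / 34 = 41631.62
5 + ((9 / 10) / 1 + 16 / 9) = 691 / 90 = 7.68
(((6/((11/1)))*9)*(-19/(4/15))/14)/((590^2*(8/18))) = -13851/85771840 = -0.00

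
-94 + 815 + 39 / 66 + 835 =34245 / 22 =1556.59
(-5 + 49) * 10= 440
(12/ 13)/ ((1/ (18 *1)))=216/ 13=16.62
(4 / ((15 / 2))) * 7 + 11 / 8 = 613 / 120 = 5.11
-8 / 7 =-1.14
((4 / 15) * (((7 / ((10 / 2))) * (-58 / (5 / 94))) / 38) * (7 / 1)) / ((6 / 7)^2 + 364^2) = -6545126 / 11564480625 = -0.00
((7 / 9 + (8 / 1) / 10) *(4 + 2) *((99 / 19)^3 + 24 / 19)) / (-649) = -2.08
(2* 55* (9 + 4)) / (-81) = -1430 / 81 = -17.65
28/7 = 4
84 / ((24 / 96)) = 336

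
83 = 83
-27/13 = -2.08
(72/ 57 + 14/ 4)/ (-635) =-181/ 24130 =-0.01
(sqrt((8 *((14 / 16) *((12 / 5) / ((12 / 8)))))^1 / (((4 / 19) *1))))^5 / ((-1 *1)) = -70756 *sqrt(1330) / 125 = -20643.30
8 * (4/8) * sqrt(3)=4 * sqrt(3)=6.93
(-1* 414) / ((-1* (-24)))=-69 / 4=-17.25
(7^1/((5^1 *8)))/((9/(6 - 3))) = 7/120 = 0.06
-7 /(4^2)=-7 /16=-0.44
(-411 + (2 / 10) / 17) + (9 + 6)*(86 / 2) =19891 / 85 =234.01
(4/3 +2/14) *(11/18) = 341/378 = 0.90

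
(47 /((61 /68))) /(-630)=-0.08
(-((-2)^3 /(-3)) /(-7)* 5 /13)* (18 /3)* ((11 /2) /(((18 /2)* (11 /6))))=80 /273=0.29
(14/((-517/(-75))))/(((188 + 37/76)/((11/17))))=1064/152609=0.01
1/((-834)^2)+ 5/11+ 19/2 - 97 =-665994859/7651116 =-87.05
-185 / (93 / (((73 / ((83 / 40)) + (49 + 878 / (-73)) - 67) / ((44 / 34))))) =-16366580 / 2066119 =-7.92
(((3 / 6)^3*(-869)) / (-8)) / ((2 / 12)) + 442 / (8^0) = 16751 / 32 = 523.47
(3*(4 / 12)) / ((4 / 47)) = 47 / 4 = 11.75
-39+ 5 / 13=-502 / 13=-38.62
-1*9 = -9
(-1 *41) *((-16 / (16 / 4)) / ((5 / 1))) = 164 / 5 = 32.80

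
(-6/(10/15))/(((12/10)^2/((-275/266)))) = 6875/1064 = 6.46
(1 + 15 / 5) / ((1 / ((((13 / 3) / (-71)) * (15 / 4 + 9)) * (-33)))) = 7293 / 71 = 102.72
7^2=49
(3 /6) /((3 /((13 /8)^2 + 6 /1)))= 553 /384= 1.44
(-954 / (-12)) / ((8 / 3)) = 477 / 16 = 29.81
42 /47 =0.89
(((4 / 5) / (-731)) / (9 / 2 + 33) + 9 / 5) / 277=0.01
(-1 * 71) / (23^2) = -71 / 529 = -0.13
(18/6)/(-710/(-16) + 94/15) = 360/6077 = 0.06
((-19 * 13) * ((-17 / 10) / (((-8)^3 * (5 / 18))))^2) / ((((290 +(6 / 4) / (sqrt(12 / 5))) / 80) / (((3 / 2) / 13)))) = -38695077 / 34446976000 +1334313 * sqrt(15) / 1377879040000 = -0.00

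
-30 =-30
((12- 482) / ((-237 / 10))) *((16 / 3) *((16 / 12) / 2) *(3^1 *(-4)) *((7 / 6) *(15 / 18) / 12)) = -1316000 / 19197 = -68.55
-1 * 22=-22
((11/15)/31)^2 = 121/216225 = 0.00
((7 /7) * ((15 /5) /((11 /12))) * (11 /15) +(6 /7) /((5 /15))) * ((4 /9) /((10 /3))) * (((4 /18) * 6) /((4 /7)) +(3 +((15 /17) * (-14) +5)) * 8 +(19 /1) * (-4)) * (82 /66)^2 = -98082988 /883575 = -111.01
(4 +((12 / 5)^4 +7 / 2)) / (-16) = -50847 / 20000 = -2.54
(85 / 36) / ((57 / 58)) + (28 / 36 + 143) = 149981 / 1026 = 146.18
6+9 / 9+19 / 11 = 8.73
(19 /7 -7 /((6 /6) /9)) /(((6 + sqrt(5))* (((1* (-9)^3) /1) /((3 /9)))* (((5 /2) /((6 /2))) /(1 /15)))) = 0.00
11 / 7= 1.57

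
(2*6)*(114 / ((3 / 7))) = 3192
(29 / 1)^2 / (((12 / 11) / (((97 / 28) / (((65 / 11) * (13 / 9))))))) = 29612451 / 94640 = 312.90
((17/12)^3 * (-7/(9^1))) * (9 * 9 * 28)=-240737/48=-5015.35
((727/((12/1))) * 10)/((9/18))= 3635/3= 1211.67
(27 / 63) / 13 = 3 / 91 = 0.03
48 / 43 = 1.12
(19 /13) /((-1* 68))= -19 /884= -0.02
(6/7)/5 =6/35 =0.17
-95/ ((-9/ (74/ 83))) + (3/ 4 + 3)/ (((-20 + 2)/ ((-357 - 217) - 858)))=229885/ 747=307.74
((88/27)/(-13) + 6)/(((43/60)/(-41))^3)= -1112660624000/1033591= -1076499.92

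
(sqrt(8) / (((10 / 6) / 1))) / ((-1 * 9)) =-2 * sqrt(2) / 15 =-0.19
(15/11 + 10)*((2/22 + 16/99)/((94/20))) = 31250/51183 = 0.61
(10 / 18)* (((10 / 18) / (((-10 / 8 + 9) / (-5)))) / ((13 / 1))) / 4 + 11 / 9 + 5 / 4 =322303 / 130572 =2.47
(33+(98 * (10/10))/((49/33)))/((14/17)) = 1683/14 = 120.21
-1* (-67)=67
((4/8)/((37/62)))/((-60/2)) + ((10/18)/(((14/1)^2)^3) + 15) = 187700039101/12536677440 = 14.97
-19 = -19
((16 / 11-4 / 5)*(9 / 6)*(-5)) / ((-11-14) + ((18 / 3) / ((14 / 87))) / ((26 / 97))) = -9828 / 228437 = -0.04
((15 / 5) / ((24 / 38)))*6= 57 / 2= 28.50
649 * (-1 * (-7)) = 4543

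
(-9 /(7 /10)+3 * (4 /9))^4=17635.36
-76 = -76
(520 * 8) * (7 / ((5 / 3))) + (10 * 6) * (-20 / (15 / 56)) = 12992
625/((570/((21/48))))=875/1824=0.48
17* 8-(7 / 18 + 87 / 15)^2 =791351 / 8100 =97.70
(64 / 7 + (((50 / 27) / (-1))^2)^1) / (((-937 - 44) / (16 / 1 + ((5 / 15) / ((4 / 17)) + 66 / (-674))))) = -1123323443 / 5061109473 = -0.22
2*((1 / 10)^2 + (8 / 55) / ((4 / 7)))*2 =291 / 275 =1.06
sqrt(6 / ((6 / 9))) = 3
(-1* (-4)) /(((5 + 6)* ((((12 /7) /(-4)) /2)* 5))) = -56 /165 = -0.34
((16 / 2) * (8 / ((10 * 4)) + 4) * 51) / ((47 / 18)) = 154224 / 235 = 656.27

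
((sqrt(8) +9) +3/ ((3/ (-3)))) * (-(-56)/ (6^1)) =56 * sqrt(2)/ 3 +56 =82.40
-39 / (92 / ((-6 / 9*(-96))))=-624 / 23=-27.13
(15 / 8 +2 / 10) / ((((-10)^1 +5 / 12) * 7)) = -249 / 8050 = -0.03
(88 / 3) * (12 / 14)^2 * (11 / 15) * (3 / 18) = 1936 / 735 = 2.63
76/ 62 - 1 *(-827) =25675/ 31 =828.23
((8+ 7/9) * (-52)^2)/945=213616/8505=25.12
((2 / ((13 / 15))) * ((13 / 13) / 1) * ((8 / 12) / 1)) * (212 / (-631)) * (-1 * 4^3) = 271360 / 8203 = 33.08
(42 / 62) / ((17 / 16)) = 336 / 527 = 0.64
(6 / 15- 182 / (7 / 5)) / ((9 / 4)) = -57.60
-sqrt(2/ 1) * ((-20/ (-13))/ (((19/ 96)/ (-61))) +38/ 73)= 8540374 * sqrt(2)/ 18031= 669.84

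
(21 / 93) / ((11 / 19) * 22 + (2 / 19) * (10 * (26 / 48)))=798 / 47027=0.02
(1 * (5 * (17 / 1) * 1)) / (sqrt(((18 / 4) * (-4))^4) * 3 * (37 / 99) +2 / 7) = 6545 / 27994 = 0.23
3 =3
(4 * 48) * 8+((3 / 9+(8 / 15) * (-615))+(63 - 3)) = 3805 / 3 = 1268.33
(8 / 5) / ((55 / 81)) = 648 / 275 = 2.36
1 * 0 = 0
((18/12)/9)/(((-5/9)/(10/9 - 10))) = 8/3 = 2.67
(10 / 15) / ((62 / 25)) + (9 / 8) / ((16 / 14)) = 7459 / 5952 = 1.25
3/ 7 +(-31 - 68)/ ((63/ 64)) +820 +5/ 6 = 30269/ 42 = 720.69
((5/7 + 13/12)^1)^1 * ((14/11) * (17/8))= 2567/528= 4.86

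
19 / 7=2.71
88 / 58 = 44 / 29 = 1.52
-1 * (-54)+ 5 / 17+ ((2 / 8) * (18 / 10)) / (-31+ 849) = 15100433 / 278120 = 54.29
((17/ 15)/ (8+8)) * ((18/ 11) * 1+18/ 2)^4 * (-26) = -13804302447/ 585640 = -23571.31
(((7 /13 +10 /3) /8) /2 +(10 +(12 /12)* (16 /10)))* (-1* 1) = -36947 /3120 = -11.84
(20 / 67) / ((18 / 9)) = 10 / 67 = 0.15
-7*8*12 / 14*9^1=-432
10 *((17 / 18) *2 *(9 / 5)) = 34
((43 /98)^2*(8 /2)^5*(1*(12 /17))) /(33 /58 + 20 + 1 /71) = 23390767104 /3459689737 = 6.76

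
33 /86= 0.38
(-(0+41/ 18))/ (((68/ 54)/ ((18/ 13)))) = -1107/ 442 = -2.50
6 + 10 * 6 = 66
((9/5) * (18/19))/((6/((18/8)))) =243/380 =0.64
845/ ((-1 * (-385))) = 169/ 77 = 2.19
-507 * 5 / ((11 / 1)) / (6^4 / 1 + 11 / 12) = -0.18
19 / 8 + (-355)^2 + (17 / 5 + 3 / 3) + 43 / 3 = 126046.11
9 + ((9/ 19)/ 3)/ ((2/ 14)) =192/ 19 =10.11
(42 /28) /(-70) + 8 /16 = 67 /140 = 0.48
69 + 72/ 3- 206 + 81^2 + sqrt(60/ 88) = sqrt(330)/ 22 + 6448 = 6448.83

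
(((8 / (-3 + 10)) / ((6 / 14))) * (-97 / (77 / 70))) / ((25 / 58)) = -90016 / 165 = -545.55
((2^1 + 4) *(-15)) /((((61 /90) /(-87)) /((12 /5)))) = 1691280 /61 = 27725.90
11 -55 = -44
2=2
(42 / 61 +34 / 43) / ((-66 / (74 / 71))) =-143560 / 6145689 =-0.02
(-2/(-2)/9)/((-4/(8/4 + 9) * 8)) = -11/288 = -0.04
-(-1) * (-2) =-2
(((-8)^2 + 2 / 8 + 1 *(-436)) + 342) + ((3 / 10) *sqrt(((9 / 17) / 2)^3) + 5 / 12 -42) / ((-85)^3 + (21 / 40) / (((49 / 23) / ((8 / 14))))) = -107428617107 / 3611054172 -3969 *sqrt(34) / 347864885236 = -29.75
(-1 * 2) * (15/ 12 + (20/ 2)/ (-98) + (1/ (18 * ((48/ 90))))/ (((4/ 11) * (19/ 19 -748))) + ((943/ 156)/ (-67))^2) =-6161766502301/ 2665779506208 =-2.31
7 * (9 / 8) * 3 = 189 / 8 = 23.62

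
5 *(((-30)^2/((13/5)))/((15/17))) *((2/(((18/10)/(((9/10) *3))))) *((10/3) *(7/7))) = 255000/13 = 19615.38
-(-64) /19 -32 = -544 /19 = -28.63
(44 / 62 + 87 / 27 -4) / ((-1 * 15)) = 19 / 4185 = 0.00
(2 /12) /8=1 /48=0.02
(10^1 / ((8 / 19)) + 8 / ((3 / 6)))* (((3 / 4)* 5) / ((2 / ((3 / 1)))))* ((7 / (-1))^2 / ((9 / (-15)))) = -584325 / 32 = -18260.16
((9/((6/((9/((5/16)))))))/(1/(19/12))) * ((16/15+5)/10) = 5187/125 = 41.50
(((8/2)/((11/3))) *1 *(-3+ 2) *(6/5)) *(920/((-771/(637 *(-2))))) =-5625984/2827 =-1990.09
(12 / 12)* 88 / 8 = 11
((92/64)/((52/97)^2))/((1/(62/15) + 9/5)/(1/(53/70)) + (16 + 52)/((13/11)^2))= 0.10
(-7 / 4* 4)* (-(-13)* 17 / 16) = -1547 / 16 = -96.69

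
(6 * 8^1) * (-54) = -2592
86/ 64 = 43/ 32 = 1.34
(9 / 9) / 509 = 1 / 509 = 0.00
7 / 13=0.54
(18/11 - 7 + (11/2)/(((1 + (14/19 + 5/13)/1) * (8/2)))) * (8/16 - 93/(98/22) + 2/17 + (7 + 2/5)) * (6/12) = 3327561749/109746560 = 30.32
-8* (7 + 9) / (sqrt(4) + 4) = -21.33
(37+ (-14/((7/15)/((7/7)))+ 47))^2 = 2916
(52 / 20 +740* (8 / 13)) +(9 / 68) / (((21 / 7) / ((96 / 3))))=459.40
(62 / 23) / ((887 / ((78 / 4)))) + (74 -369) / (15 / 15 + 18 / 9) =-6014668 / 61203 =-98.27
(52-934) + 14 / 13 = -11452 / 13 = -880.92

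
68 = 68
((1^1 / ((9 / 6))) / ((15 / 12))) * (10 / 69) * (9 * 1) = 0.70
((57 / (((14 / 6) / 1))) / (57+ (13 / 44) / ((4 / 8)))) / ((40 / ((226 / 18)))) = 23617 / 177380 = 0.13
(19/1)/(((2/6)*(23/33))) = 1881/23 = 81.78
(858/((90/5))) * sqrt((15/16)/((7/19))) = 143 * sqrt(1995)/84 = 76.04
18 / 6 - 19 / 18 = 35 / 18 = 1.94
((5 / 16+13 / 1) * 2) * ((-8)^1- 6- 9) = -4899 / 8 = -612.38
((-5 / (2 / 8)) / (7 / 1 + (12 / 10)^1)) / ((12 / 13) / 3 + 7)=-260 / 779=-0.33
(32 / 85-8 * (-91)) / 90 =30956 / 3825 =8.09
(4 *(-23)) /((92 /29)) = -29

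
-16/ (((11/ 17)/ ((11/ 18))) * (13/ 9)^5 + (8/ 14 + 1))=-12492144/ 6425009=-1.94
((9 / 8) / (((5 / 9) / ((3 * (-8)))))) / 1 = -243 / 5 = -48.60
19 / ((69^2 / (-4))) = -76 / 4761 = -0.02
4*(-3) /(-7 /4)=6.86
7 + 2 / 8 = 29 / 4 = 7.25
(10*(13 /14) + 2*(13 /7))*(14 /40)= 91 /20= 4.55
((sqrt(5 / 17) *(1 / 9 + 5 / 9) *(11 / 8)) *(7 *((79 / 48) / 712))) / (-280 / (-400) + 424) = 30415 *sqrt(85) / 14804838144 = 0.00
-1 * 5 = -5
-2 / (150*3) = -1 / 225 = -0.00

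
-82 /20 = -4.10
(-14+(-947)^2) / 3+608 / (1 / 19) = 310483.67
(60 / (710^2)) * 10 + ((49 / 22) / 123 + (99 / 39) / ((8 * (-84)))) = 0.02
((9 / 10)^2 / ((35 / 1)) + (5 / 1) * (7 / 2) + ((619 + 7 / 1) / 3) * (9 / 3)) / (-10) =-2252331 / 35000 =-64.35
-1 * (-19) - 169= -150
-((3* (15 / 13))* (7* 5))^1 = -1575 / 13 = -121.15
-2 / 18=-1 / 9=-0.11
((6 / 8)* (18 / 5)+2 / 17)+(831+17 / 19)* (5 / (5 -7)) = -6708449 / 3230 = -2076.92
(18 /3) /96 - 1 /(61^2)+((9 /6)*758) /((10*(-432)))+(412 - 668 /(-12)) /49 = 2453106599 /262553760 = 9.34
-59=-59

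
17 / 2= 8.50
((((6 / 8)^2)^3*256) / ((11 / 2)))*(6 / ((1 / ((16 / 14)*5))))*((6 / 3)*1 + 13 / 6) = 91125 / 77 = 1183.44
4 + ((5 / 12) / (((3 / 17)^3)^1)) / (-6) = -16789 / 1944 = -8.64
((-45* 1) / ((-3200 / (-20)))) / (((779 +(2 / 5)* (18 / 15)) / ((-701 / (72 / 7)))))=122675 / 4988672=0.02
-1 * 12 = -12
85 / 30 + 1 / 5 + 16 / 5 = 6.23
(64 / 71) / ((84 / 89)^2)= 31684 / 31311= 1.01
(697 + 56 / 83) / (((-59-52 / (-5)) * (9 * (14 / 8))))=-1158140 / 1270647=-0.91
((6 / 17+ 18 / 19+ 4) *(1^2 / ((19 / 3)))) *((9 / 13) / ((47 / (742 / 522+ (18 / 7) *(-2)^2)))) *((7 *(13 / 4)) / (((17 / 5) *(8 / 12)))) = 205976070 / 142200427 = 1.45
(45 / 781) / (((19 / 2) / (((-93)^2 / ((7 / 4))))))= 3113640 / 103873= 29.98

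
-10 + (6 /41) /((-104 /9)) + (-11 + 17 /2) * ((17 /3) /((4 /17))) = -898267 /12792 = -70.22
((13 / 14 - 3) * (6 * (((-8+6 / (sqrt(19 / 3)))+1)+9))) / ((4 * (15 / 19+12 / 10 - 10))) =8265 / 10654+1305 * sqrt(57) / 10654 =1.70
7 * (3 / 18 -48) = -2009 / 6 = -334.83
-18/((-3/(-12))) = -72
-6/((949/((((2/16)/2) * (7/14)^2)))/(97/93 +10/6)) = -63/235352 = -0.00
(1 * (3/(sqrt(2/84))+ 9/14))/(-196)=-3 * sqrt(42)/196 - 9/2744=-0.10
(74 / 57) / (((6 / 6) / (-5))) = -370 / 57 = -6.49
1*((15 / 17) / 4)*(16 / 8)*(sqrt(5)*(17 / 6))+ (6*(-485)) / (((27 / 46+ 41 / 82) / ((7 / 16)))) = -46851 / 40+ 5*sqrt(5) / 4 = -1168.48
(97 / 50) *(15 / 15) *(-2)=-97 / 25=-3.88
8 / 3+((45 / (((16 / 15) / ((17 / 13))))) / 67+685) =688.49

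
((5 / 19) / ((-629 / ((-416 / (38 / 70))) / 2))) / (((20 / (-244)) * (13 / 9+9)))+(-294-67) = -3860673163 / 10672243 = -361.75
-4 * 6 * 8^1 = -192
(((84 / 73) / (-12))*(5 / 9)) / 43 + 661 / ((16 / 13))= 242760283 / 452016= 537.06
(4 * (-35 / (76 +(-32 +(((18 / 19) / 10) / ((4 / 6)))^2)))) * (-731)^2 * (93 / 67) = -251161425942000 / 106471643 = -2358951.35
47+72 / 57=917 / 19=48.26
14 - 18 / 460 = 3211 / 230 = 13.96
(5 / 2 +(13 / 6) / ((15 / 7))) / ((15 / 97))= 15326 / 675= 22.71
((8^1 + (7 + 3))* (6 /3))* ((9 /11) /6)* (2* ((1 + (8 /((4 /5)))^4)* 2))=2160216 /11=196383.27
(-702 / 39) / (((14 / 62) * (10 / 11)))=-3069 / 35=-87.69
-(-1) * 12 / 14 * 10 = 60 / 7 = 8.57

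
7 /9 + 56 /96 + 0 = 49 /36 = 1.36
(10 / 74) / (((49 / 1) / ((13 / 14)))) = 65 / 25382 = 0.00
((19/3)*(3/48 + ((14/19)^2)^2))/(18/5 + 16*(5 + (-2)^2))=3724885/242973216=0.02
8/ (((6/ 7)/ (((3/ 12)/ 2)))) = 7/ 6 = 1.17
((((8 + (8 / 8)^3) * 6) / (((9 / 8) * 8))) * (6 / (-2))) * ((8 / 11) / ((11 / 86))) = -12384 / 121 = -102.35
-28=-28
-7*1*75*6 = -3150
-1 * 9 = -9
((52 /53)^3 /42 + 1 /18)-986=-18494419009 /18758502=-985.92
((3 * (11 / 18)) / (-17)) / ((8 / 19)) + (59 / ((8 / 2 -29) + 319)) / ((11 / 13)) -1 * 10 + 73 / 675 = -980777891 / 98960400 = -9.91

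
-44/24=-1.83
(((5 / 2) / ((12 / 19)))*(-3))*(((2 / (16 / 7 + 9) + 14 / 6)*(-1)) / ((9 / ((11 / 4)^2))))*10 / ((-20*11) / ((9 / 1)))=-621775 / 60672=-10.25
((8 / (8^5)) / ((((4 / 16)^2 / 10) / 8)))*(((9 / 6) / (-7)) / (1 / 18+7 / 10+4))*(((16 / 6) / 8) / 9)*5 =-125 / 47936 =-0.00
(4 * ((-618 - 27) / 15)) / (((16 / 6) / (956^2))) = -58948872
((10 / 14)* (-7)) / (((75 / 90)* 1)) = -6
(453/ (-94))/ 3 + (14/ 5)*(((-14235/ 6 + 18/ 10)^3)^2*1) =58405735340976360193765433121/ 117500000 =497070088008309448457.58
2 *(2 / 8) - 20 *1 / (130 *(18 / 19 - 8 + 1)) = 1571 / 2990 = 0.53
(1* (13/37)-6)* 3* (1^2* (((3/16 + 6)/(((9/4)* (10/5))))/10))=-6897/2960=-2.33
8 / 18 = 4 / 9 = 0.44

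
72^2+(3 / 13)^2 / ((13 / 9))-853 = 9515288 / 2197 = 4331.04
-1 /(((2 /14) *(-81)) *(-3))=-7 /243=-0.03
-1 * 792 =-792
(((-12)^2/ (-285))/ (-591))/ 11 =0.00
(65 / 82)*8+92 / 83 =25352 / 3403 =7.45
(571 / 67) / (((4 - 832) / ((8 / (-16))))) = 571 / 110952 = 0.01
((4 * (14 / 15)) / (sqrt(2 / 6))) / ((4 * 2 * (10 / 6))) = 7 * sqrt(3) / 25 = 0.48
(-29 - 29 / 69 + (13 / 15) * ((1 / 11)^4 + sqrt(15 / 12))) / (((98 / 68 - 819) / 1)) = 5052598934 / 140406677565 - 221 * sqrt(5) / 416955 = 0.03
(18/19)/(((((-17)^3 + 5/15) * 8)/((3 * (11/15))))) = -297/5600440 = -0.00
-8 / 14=-4 / 7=-0.57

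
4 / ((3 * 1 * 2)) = 2 / 3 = 0.67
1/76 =0.01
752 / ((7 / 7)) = 752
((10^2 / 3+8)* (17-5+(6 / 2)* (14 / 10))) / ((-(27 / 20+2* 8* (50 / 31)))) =-415152 / 16837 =-24.66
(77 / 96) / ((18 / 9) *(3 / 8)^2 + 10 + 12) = 77 / 2139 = 0.04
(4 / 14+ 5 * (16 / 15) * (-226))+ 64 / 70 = -18062 / 15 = -1204.13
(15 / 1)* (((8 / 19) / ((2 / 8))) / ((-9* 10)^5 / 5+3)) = -160 / 7479539981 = -0.00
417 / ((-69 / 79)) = -10981 / 23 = -477.43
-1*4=-4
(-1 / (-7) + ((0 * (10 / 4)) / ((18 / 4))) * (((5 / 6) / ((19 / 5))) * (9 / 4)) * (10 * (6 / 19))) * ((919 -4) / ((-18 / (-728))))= 15860 / 3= 5286.67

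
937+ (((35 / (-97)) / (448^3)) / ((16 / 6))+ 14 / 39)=937.36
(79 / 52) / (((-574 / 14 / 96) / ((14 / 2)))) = -24.90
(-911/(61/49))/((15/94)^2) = -394430204/13725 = -28738.08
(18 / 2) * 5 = 45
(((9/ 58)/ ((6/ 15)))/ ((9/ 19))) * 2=95/ 58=1.64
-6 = -6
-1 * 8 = -8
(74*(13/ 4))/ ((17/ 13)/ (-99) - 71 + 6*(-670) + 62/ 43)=-26619021/ 452641936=-0.06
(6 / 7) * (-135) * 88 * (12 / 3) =-285120 / 7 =-40731.43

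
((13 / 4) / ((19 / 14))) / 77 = 0.03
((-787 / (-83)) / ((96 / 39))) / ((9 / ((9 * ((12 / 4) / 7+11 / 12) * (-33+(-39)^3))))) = -2859042719 / 9296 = -307556.23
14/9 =1.56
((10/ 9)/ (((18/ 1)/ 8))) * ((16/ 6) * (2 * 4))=2560/ 243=10.53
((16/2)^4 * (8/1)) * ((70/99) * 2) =46338.59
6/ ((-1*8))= -3/ 4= -0.75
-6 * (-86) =516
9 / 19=0.47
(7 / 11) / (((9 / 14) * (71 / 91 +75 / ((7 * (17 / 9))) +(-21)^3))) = -21658 / 202480245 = -0.00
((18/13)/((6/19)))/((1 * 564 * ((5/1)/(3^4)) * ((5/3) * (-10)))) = -4617/611000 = -0.01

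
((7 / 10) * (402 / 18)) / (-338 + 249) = -469 / 2670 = -0.18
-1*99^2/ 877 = -11.18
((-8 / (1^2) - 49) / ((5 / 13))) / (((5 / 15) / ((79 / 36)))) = -975.65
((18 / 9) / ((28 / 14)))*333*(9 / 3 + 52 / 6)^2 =45325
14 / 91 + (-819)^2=670761.15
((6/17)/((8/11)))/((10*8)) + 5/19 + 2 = 234547/103360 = 2.27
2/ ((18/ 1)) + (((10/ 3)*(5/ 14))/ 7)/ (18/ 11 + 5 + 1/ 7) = 0.14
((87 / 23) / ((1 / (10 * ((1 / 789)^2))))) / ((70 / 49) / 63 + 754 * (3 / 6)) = 42630 / 264512008829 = 0.00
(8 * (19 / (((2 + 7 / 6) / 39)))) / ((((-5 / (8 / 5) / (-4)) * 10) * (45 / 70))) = 46592 / 125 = 372.74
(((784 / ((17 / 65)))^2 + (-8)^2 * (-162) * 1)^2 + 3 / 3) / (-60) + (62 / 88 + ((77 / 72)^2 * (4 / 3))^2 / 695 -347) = -12959661697948139538347291269 / 9652186122036480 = -1342665955058.67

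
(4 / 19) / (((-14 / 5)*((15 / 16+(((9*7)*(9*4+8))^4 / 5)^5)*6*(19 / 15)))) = -1250000 / 29012806624636678036909583585598450695129553800753503025658153239781012357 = -0.00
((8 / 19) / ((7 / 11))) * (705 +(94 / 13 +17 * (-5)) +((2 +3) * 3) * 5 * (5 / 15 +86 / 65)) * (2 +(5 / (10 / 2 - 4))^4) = 28369176 / 91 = 311749.19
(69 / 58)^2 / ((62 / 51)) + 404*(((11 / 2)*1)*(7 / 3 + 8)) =22961.83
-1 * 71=-71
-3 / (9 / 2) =-2 / 3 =-0.67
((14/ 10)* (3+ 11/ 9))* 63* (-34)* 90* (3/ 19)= -179928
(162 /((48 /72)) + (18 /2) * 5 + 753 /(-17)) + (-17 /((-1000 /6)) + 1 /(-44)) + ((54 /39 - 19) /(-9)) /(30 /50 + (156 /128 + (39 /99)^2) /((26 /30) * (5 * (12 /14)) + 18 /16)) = 390001296401802 /1585374522875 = 246.00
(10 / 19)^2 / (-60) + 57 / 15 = 20552 / 5415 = 3.80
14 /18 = 7 /9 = 0.78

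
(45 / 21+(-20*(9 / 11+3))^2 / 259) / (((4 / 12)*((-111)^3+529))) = -2318265 / 42843609578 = -0.00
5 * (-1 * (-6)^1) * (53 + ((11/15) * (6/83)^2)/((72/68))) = 10954258/6889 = 1590.11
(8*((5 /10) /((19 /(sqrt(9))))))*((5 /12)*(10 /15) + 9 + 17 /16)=1489 /228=6.53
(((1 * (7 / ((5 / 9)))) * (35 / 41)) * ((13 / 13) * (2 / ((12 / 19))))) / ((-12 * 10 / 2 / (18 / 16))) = -0.64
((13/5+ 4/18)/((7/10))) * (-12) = -1016/21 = -48.38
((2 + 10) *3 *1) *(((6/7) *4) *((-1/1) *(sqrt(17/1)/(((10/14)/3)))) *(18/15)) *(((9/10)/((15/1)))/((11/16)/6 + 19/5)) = -2239488 *sqrt(17)/234875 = -39.31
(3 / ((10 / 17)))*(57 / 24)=969 / 80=12.11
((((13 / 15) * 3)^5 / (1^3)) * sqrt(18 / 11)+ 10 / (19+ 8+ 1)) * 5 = 25 / 14+ 1113879 * sqrt(22) / 6875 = 761.72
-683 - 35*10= -1033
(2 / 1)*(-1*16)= -32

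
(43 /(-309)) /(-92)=43 /28428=0.00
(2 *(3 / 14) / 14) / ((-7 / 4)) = -0.02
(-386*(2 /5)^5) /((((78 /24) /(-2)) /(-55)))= -1086976 /8125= -133.78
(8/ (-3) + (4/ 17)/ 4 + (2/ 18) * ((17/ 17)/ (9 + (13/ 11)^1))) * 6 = -44501/ 2856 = -15.58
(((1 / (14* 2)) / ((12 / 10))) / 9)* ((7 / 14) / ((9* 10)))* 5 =5 / 54432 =0.00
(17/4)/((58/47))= 799/232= 3.44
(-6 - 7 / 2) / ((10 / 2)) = -19 / 10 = -1.90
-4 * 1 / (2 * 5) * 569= -1138 / 5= -227.60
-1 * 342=-342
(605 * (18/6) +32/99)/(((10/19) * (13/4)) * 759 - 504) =6829246/2988117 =2.29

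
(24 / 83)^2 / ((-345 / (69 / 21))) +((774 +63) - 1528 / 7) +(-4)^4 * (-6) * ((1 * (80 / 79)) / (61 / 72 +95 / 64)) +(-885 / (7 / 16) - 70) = -54776770733459 / 25581578155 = -2141.26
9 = 9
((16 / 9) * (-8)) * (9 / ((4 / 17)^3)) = -9826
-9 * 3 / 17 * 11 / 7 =-297 / 119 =-2.50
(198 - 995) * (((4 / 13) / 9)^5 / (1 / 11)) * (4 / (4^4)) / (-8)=17534 / 21924480357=0.00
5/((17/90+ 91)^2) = 40500/67354849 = 0.00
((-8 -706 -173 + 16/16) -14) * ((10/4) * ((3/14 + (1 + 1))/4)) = -34875/28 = -1245.54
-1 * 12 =-12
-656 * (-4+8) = -2624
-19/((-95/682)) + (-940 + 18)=-3928/5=-785.60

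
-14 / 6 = -7 / 3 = -2.33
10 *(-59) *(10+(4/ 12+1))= -20060/ 3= -6686.67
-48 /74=-24 /37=-0.65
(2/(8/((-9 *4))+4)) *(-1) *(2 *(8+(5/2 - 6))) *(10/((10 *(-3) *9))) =3/17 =0.18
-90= -90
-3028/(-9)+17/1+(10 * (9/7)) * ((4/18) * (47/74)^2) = 30582928/86247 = 354.60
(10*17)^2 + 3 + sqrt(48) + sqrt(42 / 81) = sqrt(42) / 9 + 4*sqrt(3) + 28903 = 28910.65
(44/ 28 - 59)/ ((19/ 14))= -804/ 19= -42.32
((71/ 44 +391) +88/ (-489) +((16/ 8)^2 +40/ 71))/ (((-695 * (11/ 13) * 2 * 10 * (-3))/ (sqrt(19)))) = 7884070961 * sqrt(19)/ 700726633200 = 0.05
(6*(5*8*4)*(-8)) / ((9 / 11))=-28160 / 3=-9386.67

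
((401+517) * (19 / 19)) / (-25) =-918 / 25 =-36.72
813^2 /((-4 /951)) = -157145379.75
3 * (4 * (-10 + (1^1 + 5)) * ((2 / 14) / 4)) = -12 / 7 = -1.71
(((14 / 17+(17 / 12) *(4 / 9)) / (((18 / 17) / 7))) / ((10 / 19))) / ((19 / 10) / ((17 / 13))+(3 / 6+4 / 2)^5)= 1723528 / 9358173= 0.18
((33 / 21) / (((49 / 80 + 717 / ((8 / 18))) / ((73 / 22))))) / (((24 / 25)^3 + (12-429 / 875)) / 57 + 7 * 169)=216718750 / 79365682940851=0.00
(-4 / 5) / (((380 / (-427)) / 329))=140483 / 475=295.75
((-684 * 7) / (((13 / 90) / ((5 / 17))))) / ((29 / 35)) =-75411000 / 6409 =-11766.42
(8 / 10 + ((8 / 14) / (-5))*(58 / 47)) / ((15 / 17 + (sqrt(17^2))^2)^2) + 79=788995349999 / 9987281920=79.00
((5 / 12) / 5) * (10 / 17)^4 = 2500 / 250563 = 0.01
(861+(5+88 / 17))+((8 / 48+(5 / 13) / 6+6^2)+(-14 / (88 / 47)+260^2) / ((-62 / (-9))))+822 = 6958066091 / 602888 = 11541.23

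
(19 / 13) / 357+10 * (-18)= -835361 / 4641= -180.00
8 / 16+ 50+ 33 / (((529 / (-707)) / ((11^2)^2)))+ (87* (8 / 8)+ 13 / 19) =-12977610719 / 20102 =-645588.04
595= 595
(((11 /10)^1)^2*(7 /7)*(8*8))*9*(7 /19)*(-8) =-975744 /475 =-2054.20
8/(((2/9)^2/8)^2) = 209952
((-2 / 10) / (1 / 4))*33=-132 / 5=-26.40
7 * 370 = 2590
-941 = -941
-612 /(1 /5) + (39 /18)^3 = -658763 /216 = -3049.83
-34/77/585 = -34/45045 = -0.00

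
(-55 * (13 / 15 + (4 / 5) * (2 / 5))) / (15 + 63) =-979 / 1170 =-0.84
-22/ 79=-0.28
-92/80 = -23/20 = -1.15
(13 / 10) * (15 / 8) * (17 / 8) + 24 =3735 / 128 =29.18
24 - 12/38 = 450/19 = 23.68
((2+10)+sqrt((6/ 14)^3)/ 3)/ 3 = sqrt(21)/ 147+4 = 4.03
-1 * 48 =-48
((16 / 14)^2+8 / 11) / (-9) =-1096 / 4851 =-0.23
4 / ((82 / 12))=24 / 41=0.59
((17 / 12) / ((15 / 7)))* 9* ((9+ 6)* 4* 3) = 1071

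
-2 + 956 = 954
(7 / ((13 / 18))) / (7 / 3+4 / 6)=42 / 13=3.23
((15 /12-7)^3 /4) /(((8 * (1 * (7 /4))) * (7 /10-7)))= 60835 /112896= 0.54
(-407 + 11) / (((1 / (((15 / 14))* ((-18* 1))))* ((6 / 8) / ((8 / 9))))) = 63360 / 7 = 9051.43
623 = 623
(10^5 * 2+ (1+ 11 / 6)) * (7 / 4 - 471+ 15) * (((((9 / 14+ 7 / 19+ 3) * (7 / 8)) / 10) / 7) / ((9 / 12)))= -332359965509 / 54720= -6073829.78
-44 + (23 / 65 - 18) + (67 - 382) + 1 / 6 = -146827 / 390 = -376.48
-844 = -844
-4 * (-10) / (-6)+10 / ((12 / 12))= 10 / 3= 3.33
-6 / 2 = -3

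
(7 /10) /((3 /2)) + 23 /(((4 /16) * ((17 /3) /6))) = 24959 /255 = 97.88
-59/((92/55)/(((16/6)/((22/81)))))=-7965/23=-346.30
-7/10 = -0.70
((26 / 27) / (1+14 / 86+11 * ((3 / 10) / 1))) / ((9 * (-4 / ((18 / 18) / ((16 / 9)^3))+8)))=-8385 / 5062322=-0.00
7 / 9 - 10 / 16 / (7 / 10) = -29 / 252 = -0.12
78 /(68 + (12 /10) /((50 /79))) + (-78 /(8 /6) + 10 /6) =-55.72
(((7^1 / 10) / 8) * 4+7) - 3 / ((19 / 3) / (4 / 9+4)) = 1993 / 380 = 5.24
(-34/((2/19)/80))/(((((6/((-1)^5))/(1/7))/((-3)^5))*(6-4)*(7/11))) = -5755860/49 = -117466.53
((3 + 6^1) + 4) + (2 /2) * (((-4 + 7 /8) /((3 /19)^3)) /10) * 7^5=-576390449 /432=-1334237.15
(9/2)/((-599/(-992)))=4464/599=7.45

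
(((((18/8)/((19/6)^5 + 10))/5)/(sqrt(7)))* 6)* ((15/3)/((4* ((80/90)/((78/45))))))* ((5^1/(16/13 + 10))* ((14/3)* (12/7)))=13305708* sqrt(7)/1305021949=0.03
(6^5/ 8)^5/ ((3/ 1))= 289207845356544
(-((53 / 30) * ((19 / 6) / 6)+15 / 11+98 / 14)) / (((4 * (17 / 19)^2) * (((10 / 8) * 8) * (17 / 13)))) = -518280841 / 2334657600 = -0.22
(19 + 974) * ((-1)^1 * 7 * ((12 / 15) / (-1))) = 27804 / 5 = 5560.80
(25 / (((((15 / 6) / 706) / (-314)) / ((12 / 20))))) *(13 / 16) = -2161419 / 2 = -1080709.50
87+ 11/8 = 707/8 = 88.38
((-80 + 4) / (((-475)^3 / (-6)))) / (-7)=24 / 39484375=0.00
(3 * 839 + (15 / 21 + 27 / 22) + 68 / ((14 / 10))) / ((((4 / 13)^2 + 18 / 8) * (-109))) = -133644186 / 13302905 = -10.05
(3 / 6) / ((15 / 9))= 3 / 10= 0.30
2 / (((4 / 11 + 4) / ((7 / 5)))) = 77 / 120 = 0.64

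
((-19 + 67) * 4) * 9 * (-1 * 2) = -3456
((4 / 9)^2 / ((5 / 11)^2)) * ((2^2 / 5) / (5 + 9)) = 3872 / 70875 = 0.05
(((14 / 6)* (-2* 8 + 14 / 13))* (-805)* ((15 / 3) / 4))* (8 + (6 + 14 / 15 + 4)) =77616490 / 117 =663388.80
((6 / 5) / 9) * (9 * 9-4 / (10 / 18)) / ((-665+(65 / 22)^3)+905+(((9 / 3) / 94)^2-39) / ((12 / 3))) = 11572544544 / 301123116625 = 0.04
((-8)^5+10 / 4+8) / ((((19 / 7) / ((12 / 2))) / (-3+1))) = 2751630 / 19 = 144822.63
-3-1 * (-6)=3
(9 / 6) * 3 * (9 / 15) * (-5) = -27 / 2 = -13.50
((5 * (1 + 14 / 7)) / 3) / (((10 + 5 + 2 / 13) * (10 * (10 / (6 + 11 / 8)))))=767 / 31520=0.02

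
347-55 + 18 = 310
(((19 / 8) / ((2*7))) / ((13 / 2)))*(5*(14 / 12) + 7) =209 / 624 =0.33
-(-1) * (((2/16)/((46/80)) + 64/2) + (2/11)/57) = 464653/14421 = 32.22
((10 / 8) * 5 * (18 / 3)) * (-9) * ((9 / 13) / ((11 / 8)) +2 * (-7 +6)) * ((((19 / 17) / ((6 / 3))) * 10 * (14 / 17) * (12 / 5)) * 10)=2305422000 / 41327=55784.89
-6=-6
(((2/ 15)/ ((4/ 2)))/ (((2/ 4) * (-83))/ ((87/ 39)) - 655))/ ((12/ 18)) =-29/ 195345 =-0.00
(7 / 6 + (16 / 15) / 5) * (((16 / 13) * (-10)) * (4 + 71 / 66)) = -12328 / 143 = -86.21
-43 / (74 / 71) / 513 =-3053 / 37962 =-0.08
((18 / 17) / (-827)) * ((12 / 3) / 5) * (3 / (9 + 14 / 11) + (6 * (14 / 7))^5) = -254.87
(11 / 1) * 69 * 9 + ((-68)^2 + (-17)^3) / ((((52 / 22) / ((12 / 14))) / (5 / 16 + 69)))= -630597 / 1456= -433.10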